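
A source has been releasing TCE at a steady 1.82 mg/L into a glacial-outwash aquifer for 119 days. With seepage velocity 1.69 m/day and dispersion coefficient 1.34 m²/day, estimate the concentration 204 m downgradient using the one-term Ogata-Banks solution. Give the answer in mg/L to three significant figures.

0.793 mg/L

For a continuous step input, C/C₀ ≈ ½·erfc((x−vt)/(2√(Dt))).
vt = 1.69 × 119 = 201.11 m and 2√(Dt) = 2√(1.34 × 119) = 25.26 m.
Argument (x−vt)/(2√(Dt)) = (204 − 201.11)/25.26 = 0.1144; ½·erfc(0.1144) = 0.4357.
C = 1.82 × 0.4357 = 0.793 mg/L.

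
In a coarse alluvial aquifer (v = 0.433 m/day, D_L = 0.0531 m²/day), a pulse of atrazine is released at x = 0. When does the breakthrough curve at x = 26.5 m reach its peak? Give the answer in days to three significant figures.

For the 1D instantaneous-source solution, setting ∂C/∂t = 0 at fixed x gives v²t² + 2Dt − x² = 0, so t = (√(D² + v²x²) − D)/v².
√(D² + v²x²) = √(0.0531² + 0.433² × 26.5²) = 11.47; v² = 0.187489.
t = (11.47 − 0.0531)/0.187489 = 60.9 days (vs. the pure-advection estimate x/v = 61.2 d).

60.9 days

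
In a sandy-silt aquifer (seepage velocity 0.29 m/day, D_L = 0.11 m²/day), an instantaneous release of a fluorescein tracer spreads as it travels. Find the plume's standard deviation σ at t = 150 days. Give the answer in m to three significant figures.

5.74 m

Dispersive spreading gives a Gaussian with σ² = 2Dt; advection only shifts the center.
σ = √(2 × 0.11 × 150) = 5.74 m.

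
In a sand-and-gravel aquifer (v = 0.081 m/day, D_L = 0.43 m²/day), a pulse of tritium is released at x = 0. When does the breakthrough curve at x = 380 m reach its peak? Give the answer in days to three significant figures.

For the 1D instantaneous-source solution, setting ∂C/∂t = 0 at fixed x gives v²t² + 2Dt − x² = 0, so t = (√(D² + v²x²) − D)/v².
√(D² + v²x²) = √(0.43² + 0.081² × 380²) = 30.78; v² = 0.006561.
t = (30.78 − 0.43)/0.006561 = 4630 days (vs. the pure-advection estimate x/v = 4690 d).

4630 days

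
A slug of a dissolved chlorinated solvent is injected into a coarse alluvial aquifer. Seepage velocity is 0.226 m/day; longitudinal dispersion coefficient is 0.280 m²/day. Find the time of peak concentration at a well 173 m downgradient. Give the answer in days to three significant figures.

For the 1D instantaneous-source solution, setting ∂C/∂t = 0 at fixed x gives v²t² + 2Dt − x² = 0, so t = (√(D² + v²x²) − D)/v².
√(D² + v²x²) = √(0.280² + 0.226² × 173²) = 39.10; v² = 0.051076.
t = (39.10 − 0.280)/0.051076 = 760 days (vs. the pure-advection estimate x/v = 765 d).

760 days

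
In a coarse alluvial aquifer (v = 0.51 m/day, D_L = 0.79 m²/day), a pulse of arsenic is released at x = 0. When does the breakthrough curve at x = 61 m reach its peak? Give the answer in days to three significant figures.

117 days

For the 1D instantaneous-source solution, setting ∂C/∂t = 0 at fixed x gives v²t² + 2Dt − x² = 0, so t = (√(D² + v²x²) − D)/v².
√(D² + v²x²) = √(0.79² + 0.51² × 61²) = 31.12; v² = 0.2601.
t = (31.12 − 0.79)/0.2601 = 117 days (vs. the pure-advection estimate x/v = 120 d).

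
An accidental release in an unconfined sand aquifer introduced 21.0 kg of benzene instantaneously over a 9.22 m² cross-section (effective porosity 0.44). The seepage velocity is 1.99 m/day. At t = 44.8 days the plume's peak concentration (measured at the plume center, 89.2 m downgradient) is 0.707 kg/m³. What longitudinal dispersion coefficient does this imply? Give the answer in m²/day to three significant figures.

0.0952 m²/day

At the plume center C_max = M/(n_e·A·√(4πDt)), so D = M²/(4πt·(n_e·A·C_max)²).
n_e·A·C_max = 0.44 × 9.22 × 0.707 = 2.868 kg/m.
D = 21.0²/(4π × 44.8 × 2.868²) = 0.0952 m²/day.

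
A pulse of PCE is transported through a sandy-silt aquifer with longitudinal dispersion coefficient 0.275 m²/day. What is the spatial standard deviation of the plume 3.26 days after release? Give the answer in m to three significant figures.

Dispersive spreading gives a Gaussian with σ² = 2Dt; advection only shifts the center.
σ = √(2 × 0.275 × 3.26) = 1.34 m.

1.34 m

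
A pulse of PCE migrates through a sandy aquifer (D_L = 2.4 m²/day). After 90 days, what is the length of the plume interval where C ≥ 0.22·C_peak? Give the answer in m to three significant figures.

72.3 m

The plume is Gaussian with σ = √(2Dt) = √(2 × 2.4 × 90) = 20.78 m.
C/C_peak = exp(−Δx²/(2σ²)) = 0.22 ⇒ Δx = σ·√(−2 ln 0.22) = 20.78 × 1.740 = 36.16 m.
Width = 2Δx = 72.3 m.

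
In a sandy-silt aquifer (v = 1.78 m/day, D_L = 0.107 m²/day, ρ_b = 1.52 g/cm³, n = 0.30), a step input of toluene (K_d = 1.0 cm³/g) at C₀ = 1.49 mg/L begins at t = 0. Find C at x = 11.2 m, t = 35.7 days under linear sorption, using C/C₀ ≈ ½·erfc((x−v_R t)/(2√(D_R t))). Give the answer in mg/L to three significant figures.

Retardation factor R = 1 + ρ_b·K_d/n = 1 + 1.52 × 1.0/0.30 = 6.067.
Sorption retards both mechanisms: v_R = v/R = 0.2934 m/day, D_R = D/R = 0.01764 m²/day.
v_R·t = 0.2934 × 35.7 = 10.47438 m; 2√(D_R t) = 1.587 m; argument = (11.2 − 10.47438)/1.587 = 0.4572.
C = C₀ × ½·erfc(0.4572) = 1.49 × 0.2590 = 0.386 mg/L.

0.386 mg/L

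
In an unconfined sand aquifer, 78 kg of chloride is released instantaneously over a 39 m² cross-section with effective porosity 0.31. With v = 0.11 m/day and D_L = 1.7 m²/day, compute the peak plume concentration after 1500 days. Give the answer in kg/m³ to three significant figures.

0.0360 kg/m³

The peak of an instantaneous 1D plume sits at x = vt; there the Gaussian factor is 1 and C_max = M/(n_e·A·√(4πDt)), where n_e·A is the pore area the mass is dissolved in.
√(4πDt) = √(4π × 1.7 × 1500) = 179.0 m, so C_max = 78/(0.31 × 39 × 179.0) = 0.0360 kg/m³.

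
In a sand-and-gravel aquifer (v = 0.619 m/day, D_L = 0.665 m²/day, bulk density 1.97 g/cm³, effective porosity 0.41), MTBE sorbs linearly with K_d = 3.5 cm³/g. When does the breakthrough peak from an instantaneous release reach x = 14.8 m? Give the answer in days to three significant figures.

396 days

Retardation factor R = 1 + ρ_b·K_d/n = 1 + 1.97 × 3.5/0.41 = 17.82.
Sorption retards both mechanisms: v_R = v/R = 0.03474 m/day, D_R = D/R = 0.03732 m²/day.
Peak time from v_R²t² + 2D_R t − x² = 0: t = (√(D_R² + v_R²x²) − D_R)/v_R².
√(D_R² + v_R²x²) = √(0.03732² + 0.03474² × 14.8²) = 0.5155; v_R² = 0.001207.
t = (0.5155 − 0.03732)/0.001207 = 396 days.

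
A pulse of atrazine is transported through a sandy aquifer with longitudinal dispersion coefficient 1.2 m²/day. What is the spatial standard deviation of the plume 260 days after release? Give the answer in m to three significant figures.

25.0 m

Dispersive spreading gives a Gaussian with σ² = 2Dt; advection only shifts the center.
σ = √(2 × 1.2 × 260) = 25.0 m.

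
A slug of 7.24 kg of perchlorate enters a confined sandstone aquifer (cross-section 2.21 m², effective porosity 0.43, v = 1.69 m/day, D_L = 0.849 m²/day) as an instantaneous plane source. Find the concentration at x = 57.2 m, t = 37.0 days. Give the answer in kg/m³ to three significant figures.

0.306 kg/m³

For an instantaneous plane source, C(x,t) = M/(n_e·A·√(4πDt)) · exp(−(x−vt)²/(4Dt)), with n_e·A the pore (flow) area.
Plume center vt = 1.69 × 37.0 = 62.53 m, so the well at 57.2 m is 5.33 m upgradient of the peak.
√(4πDt) = 19.87 m, giving peak height M/(n_e·A·√(4πDt)) = 7.24/(0.43 × 2.21 × 19.87) = 0.3834 kg/m³.
(x−vt)²/(4Dt) = (-5.33)²/(4 × 0.849 × 37.0) = 0.2261; exp(−0.2261) = 0.7976.
C = 0.3834 × 0.7976 = 0.306 kg/m³.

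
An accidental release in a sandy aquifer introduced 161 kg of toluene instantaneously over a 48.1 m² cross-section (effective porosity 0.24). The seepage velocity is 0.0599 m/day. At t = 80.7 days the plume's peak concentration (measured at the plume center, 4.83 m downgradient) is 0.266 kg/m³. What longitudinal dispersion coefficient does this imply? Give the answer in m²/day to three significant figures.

At the plume center C_max = M/(n_e·A·√(4πDt)), so D = M²/(4πt·(n_e·A·C_max)²).
n_e·A·C_max = 0.24 × 48.1 × 0.266 = 3.071 kg/m.
D = 161²/(4π × 80.7 × 3.071²) = 2.71 m²/day.

2.71 m²/day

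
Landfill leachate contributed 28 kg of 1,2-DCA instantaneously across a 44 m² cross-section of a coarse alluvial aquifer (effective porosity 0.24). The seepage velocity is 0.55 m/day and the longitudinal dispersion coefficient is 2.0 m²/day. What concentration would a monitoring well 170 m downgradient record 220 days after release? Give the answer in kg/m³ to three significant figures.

0.00911 kg/m³

For an instantaneous plane source, C(x,t) = M/(n_e·A·√(4πDt)) · exp(−(x−vt)²/(4Dt)), with n_e·A the pore (flow) area.
Plume center vt = 0.55 × 220 = 121 m, so the well at 170 m is 49 m downgradient of the peak.
√(4πDt) = 74.36 m, giving peak height M/(n_e·A·√(4πDt)) = 28/(0.24 × 44 × 74.36) = 0.03566 kg/m³.
(x−vt)²/(4Dt) = (49)²/(4 × 2.0 × 220) = 1.364; exp(−1.364) = 0.2556.
C = 0.03566 × 0.2556 = 0.00911 kg/m³.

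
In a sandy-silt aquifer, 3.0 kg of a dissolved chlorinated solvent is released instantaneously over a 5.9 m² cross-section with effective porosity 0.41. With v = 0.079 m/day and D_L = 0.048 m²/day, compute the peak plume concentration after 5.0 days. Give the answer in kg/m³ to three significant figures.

The peak of an instantaneous 1D plume sits at x = vt; there the Gaussian factor is 1 and C_max = M/(n_e·A·√(4πDt)), where n_e·A is the pore area the mass is dissolved in.
√(4πDt) = √(4π × 0.048 × 5.0) = 1.737 m, so C_max = 3.0/(0.41 × 5.9 × 1.737) = 0.714 kg/m³.

0.714 kg/m³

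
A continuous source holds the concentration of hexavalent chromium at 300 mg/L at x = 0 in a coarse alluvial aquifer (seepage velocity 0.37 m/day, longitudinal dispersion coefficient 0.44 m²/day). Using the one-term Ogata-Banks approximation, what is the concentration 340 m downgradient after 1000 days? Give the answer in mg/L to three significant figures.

For a continuous step input, C/C₀ ≈ ½·erfc((x−vt)/(2√(Dt))).
vt = 0.37 × 1000 = 370 m and 2√(Dt) = 2√(0.44 × 1000) = 41.95 m.
Argument (x−vt)/(2√(Dt)) = (340 − 370)/41.95 = -0.7151; ½·erfc(-0.7151) = 0.8441.
C = 300 × 0.8441 = 253 mg/L.

253 mg/L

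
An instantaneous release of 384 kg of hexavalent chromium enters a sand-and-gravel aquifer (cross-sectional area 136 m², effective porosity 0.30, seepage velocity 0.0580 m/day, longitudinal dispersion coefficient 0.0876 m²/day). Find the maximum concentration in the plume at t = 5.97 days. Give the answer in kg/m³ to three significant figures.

The peak of an instantaneous 1D plume sits at x = vt; there the Gaussian factor is 1 and C_max = M/(n_e·A·√(4πDt)), where n_e·A is the pore area the mass is dissolved in.
√(4πDt) = √(4π × 0.0876 × 5.97) = 2.564 m, so C_max = 384/(0.30 × 136 × 2.564) = 3.67 kg/m³.

3.67 kg/m³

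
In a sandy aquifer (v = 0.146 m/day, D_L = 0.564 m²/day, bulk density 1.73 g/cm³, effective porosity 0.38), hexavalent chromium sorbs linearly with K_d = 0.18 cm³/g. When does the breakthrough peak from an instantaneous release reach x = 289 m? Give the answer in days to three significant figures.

3550 days

Retardation factor R = 1 + ρ_b·K_d/n = 1 + 1.73 × 0.18/0.38 = 1.819.
Sorption retards both mechanisms: v_R = v/R = 0.08026 m/day, D_R = D/R = 0.3101 m²/day.
Peak time from v_R²t² + 2D_R t − x² = 0: t = (√(D_R² + v_R²x²) − D_R)/v_R².
√(D_R² + v_R²x²) = √(0.3101² + 0.08026² × 289²) = 23.20; v_R² = 0.006442.
t = (23.20 − 0.3101)/0.006442 = 3550 days.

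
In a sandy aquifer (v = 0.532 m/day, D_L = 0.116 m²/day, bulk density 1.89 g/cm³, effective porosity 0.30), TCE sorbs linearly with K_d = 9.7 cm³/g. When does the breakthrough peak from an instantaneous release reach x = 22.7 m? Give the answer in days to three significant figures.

2620 days

Retardation factor R = 1 + ρ_b·K_d/n = 1 + 1.89 × 9.7/0.30 = 62.11.
Sorption retards both mechanisms: v_R = v/R = 0.008565 m/day, D_R = D/R = 0.001868 m²/day.
Peak time from v_R²t² + 2D_R t − x² = 0: t = (√(D_R² + v_R²x²) − D_R)/v_R².
√(D_R² + v_R²x²) = √(0.001868² + 0.008565² × 22.7²) = 0.1944; v_R² = 7.336e-05.
t = (0.1944 − 0.001868)/7.336e-05 = 2620 days.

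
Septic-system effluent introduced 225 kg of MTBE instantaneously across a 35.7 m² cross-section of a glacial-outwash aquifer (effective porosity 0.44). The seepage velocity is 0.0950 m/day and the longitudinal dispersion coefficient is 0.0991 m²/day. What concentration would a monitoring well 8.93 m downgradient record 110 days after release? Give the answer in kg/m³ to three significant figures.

For an instantaneous plane source, C(x,t) = M/(n_e·A·√(4πDt)) · exp(−(x−vt)²/(4Dt)), with n_e·A the pore (flow) area.
Plume center vt = 0.0950 × 110 = 10.45 m, so the well at 8.93 m is 1.52 m upgradient of the peak.
√(4πDt) = 11.70 m, giving peak height M/(n_e·A·√(4πDt)) = 225/(0.44 × 35.7 × 11.70) = 1.224 kg/m³.
(x−vt)²/(4Dt) = (-1.52)²/(4 × 0.0991 × 110) = 0.05299; exp(−0.05299) = 0.9484.
C = 1.224 × 0.9484 = 1.16 kg/m³.

1.16 kg/m³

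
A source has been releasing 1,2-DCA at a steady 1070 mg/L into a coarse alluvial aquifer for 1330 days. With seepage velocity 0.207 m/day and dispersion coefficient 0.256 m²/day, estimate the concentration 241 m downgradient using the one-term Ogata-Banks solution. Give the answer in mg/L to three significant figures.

For a continuous step input, C/C₀ ≈ ½·erfc((x−vt)/(2√(Dt))).
vt = 0.207 × 1330 = 275.31 m and 2√(Dt) = 2√(0.256 × 1330) = 36.90 m.
Argument (x−vt)/(2√(Dt)) = (241 − 275.31)/36.90 = -0.9298; ½·erfc(-0.9298) = 0.9057.
C = 1070 × 0.9057 = 969 mg/L.

969 mg/L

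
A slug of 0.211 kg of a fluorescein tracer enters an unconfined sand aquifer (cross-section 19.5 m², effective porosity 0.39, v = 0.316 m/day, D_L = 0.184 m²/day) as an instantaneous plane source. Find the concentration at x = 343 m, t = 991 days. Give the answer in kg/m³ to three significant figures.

0.000171 kg/m³

For an instantaneous plane source, C(x,t) = M/(n_e·A·√(4πDt)) · exp(−(x−vt)²/(4Dt)), with n_e·A the pore (flow) area.
Plume center vt = 0.316 × 991 = 313.156 m, so the well at 343 m is 29.844 m downgradient of the peak.
√(4πDt) = 47.87 m, giving peak height M/(n_e·A·√(4πDt)) = 0.211/(0.39 × 19.5 × 47.87) = 0.0005796 kg/m³.
(x−vt)²/(4Dt) = (29.844)²/(4 × 0.184 × 991) = 1.221; exp(−1.221) = 0.2949.
C = 0.0005796 × 0.2949 = 0.000171 kg/m³.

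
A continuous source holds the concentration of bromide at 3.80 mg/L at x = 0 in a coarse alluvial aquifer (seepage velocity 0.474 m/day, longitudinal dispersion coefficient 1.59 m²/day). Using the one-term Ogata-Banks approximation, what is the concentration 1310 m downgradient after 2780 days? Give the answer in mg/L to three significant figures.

2.02 mg/L

For a continuous step input, C/C₀ ≈ ½·erfc((x−vt)/(2√(Dt))).
vt = 0.474 × 2780 = 1317.72 m and 2√(Dt) = 2√(1.59 × 2780) = 133.0 m.
Argument (x−vt)/(2√(Dt)) = (1310 − 1317.72)/133.0 = -0.05805; ½·erfc(-0.05805) = 0.5327.
C = 3.80 × 0.5327 = 2.02 mg/L.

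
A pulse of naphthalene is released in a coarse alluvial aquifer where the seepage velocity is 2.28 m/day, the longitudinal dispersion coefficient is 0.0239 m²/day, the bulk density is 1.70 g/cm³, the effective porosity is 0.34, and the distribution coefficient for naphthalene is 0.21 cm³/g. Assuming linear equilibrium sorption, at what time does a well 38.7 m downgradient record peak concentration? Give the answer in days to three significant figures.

34.8 days

Retardation factor R = 1 + ρ_b·K_d/n = 1 + 1.70 × 0.21/0.34 = 2.050.
Sorption retards both mechanisms: v_R = v/R = 1.112 m/day, D_R = D/R = 0.01166 m²/day.
Peak time from v_R²t² + 2D_R t − x² = 0: t = (√(D_R² + v_R²x²) − D_R)/v_R².
√(D_R² + v_R²x²) = √(0.01166² + 1.112² × 38.7²) = 43.03; v_R² = 1.237.
t = (43.03 − 0.01166)/1.237 = 34.8 days.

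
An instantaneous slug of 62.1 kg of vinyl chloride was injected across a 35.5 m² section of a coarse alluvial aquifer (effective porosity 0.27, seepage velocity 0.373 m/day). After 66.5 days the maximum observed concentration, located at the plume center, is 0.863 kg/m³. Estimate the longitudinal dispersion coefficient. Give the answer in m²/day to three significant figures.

0.0674 m²/day

At the plume center C_max = M/(n_e·A·√(4πDt)), so D = M²/(4πt·(n_e·A·C_max)²).
n_e·A·C_max = 0.27 × 35.5 × 0.863 = 8.272 kg/m.
D = 62.1²/(4π × 66.5 × 8.272²) = 0.0674 m²/day.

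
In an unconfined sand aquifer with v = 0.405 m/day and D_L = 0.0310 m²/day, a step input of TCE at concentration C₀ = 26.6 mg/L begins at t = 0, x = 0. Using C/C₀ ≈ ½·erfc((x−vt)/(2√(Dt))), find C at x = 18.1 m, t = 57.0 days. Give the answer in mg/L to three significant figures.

For a continuous step input, C/C₀ ≈ ½·erfc((x−vt)/(2√(Dt))).
vt = 0.405 × 57.0 = 23.085 m and 2√(Dt) = 2√(0.0310 × 57.0) = 2.659 m.
Argument (x−vt)/(2√(Dt)) = (18.1 − 23.085)/2.659 = -1.875; ½·erfc(-1.875) = 0.9960.
C = 26.6 × 0.9960 = 26.5 mg/L.

26.5 mg/L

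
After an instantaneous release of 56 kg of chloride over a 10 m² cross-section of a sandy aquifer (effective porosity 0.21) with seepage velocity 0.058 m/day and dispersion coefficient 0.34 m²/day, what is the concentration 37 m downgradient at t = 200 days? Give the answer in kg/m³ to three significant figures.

For an instantaneous plane source, C(x,t) = M/(n_e·A·√(4πDt)) · exp(−(x−vt)²/(4Dt)), with n_e·A the pore (flow) area.
Plume center vt = 0.058 × 200 = 11.6 m, so the well at 37 m is 25.4 m downgradient of the peak.
√(4πDt) = 29.23 m, giving peak height M/(n_e·A·√(4πDt)) = 56/(0.21 × 10 × 29.23) = 0.9123 kg/m³.
(x−vt)²/(4Dt) = (25.4)²/(4 × 0.34 × 200) = 2.372; exp(−2.372) = 0.09329.
C = 0.9123 × 0.09329 = 0.0851 kg/m³.

0.0851 kg/m³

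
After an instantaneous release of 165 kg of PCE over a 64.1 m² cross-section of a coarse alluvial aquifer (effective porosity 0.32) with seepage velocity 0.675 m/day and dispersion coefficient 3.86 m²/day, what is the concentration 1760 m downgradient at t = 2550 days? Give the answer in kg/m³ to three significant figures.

0.0220 kg/m³

For an instantaneous plane source, C(x,t) = M/(n_e·A·√(4πDt)) · exp(−(x−vt)²/(4Dt)), with n_e·A the pore (flow) area.
Plume center vt = 0.675 × 2550 = 1721.25 m, so the well at 1760 m is 38.75 m downgradient of the peak.
√(4πDt) = 351.7 m, giving peak height M/(n_e·A·√(4πDt)) = 165/(0.32 × 64.1 × 351.7) = 0.02287 kg/m³.
(x−vt)²/(4Dt) = (38.75)²/(4 × 3.86 × 2550) = 0.03814; exp(−0.03814) = 0.9626.
C = 0.02287 × 0.9626 = 0.0220 kg/m³.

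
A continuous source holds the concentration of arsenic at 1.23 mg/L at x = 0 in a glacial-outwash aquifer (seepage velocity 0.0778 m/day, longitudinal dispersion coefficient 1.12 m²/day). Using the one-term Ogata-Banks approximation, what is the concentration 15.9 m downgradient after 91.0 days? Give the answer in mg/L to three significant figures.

0.330 mg/L

For a continuous step input, C/C₀ ≈ ½·erfc((x−vt)/(2√(Dt))).
vt = 0.0778 × 91.0 = 7.0798 m and 2√(Dt) = 2√(1.12 × 91.0) = 20.19 m.
Argument (x−vt)/(2√(Dt)) = (15.9 − 7.0798)/20.19 = 0.4369; ½·erfc(0.4369) = 0.2683.
C = 1.23 × 0.2683 = 0.330 mg/L.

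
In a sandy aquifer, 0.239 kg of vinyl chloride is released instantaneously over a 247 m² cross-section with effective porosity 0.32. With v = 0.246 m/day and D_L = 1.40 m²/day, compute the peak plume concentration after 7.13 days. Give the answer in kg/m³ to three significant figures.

0.000270 kg/m³

The peak of an instantaneous 1D plume sits at x = vt; there the Gaussian factor is 1 and C_max = M/(n_e·A·√(4πDt)), where n_e·A is the pore area the mass is dissolved in.
√(4πDt) = √(4π × 1.40 × 7.13) = 11.20 m, so C_max = 0.239/(0.32 × 247 × 11.20) = 0.000270 kg/m³.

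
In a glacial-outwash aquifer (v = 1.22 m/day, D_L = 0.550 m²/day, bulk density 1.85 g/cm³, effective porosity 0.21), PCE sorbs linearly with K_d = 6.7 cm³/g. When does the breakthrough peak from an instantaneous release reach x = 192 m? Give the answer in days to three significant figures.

9420 days

Retardation factor R = 1 + ρ_b·K_d/n = 1 + 1.85 × 6.7/0.21 = 60.02.
Sorption retards both mechanisms: v_R = v/R = 0.02033 m/day, D_R = D/R = 0.009164 m²/day.
Peak time from v_R²t² + 2D_R t − x² = 0: t = (√(D_R² + v_R²x²) − D_R)/v_R².
√(D_R² + v_R²x²) = √(0.009164² + 0.02033² × 192²) = 3.903; v_R² = 0.0004133.
t = (3.903 − 0.009164)/0.0004133 = 9420 days.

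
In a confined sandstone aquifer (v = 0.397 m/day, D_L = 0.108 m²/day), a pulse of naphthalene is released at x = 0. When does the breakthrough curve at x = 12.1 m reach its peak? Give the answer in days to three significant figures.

29.8 days

For the 1D instantaneous-source solution, setting ∂C/∂t = 0 at fixed x gives v²t² + 2Dt − x² = 0, so t = (√(D² + v²x²) − D)/v².
√(D² + v²x²) = √(0.108² + 0.397² × 12.1²) = 4.805; v² = 0.157609.
t = (4.805 − 0.108)/0.157609 = 29.8 days (vs. the pure-advection estimate x/v = 30.5 d).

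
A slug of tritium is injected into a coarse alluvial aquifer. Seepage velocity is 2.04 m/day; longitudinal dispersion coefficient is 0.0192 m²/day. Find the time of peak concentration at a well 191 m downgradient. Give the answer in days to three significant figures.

93.6 days

For the 1D instantaneous-source solution, setting ∂C/∂t = 0 at fixed x gives v²t² + 2Dt − x² = 0, so t = (√(D² + v²x²) − D)/v².
√(D² + v²x²) = √(0.0192² + 2.04² × 191²) = 389.6; v² = 4.1616.
t = (389.6 − 0.0192)/4.1616 = 93.6 days (vs. the pure-advection estimate x/v = 93.6 d).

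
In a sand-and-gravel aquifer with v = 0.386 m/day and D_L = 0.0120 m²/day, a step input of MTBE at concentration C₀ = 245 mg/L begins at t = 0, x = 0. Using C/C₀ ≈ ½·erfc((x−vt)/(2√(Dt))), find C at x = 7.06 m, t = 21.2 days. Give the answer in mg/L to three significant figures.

For a continuous step input, C/C₀ ≈ ½·erfc((x−vt)/(2√(Dt))).
vt = 0.386 × 21.2 = 8.1832 m and 2√(Dt) = 2√(0.0120 × 21.2) = 1.009 m.
Argument (x−vt)/(2√(Dt)) = (7.06 − 8.1832)/1.009 = -1.113; ½·erfc(-1.113) = 0.9423.
C = 245 × 0.9423 = 231 mg/L.

231 mg/L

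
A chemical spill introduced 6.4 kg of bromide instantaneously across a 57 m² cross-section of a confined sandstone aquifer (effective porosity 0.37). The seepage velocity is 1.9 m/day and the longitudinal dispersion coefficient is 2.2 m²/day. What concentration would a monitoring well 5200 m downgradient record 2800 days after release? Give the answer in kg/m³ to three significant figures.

0.000608 kg/m³

For an instantaneous plane source, C(x,t) = M/(n_e·A·√(4πDt)) · exp(−(x−vt)²/(4Dt)), with n_e·A the pore (flow) area.
Plume center vt = 1.9 × 2800 = 5320 m, so the well at 5200 m is 120 m upgradient of the peak.
√(4πDt) = 278.2 m, giving peak height M/(n_e·A·√(4πDt)) = 6.4/(0.37 × 57 × 278.2) = 0.001091 kg/m³.
(x−vt)²/(4Dt) = (-120)²/(4 × 2.2 × 2800) = 0.5844; exp(−0.5844) = 0.5574.
C = 0.001091 × 0.5574 = 0.000608 kg/m³.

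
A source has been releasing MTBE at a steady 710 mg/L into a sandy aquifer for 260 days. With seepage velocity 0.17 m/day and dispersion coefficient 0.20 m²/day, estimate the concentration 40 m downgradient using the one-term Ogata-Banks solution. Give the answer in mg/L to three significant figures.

468 mg/L

For a continuous step input, C/C₀ ≈ ½·erfc((x−vt)/(2√(Dt))).
vt = 0.17 × 260 = 44.2 m and 2√(Dt) = 2√(0.20 × 260) = 14.42 m.
Argument (x−vt)/(2√(Dt)) = (40 − 44.2)/14.42 = -0.2913; ½·erfc(-0.2913) = 0.6598.
C = 710 × 0.6598 = 468 mg/L.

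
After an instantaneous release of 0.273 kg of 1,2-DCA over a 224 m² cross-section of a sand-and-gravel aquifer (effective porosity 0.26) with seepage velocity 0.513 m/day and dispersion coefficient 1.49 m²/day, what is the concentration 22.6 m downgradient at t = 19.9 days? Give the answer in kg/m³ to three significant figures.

6.65e-05 kg/m³

For an instantaneous plane source, C(x,t) = M/(n_e·A·√(4πDt)) · exp(−(x−vt)²/(4Dt)), with n_e·A the pore (flow) area.
Plume center vt = 0.513 × 19.9 = 10.2087 m, so the well at 22.6 m is 12.3913 m downgradient of the peak.
√(4πDt) = 19.30 m, giving peak height M/(n_e·A·√(4πDt)) = 0.273/(0.26 × 224 × 19.30) = 0.0002429 kg/m³.
(x−vt)²/(4Dt) = (12.3913)²/(4 × 1.49 × 19.9) = 1.295; exp(−1.295) = 0.2739.
C = 0.0002429 × 0.2739 = 6.65e-05 kg/m³.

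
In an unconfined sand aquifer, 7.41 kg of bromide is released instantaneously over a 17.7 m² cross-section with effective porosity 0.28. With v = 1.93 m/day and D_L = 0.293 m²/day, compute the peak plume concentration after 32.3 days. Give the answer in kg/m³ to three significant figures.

0.137 kg/m³

The peak of an instantaneous 1D plume sits at x = vt; there the Gaussian factor is 1 and C_max = M/(n_e·A·√(4πDt)), where n_e·A is the pore area the mass is dissolved in.
√(4πDt) = √(4π × 0.293 × 32.3) = 10.91 m, so C_max = 7.41/(0.28 × 17.7 × 10.91) = 0.137 kg/m³.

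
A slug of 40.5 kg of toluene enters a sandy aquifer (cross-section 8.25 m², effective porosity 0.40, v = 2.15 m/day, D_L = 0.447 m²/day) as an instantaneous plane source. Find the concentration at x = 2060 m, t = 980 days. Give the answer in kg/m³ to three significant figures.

0.0469 kg/m³

For an instantaneous plane source, C(x,t) = M/(n_e·A·√(4πDt)) · exp(−(x−vt)²/(4Dt)), with n_e·A the pore (flow) area.
Plume center vt = 2.15 × 980 = 2107 m, so the well at 2060 m is 47 m upgradient of the peak.
√(4πDt) = 74.19 m, giving peak height M/(n_e·A·√(4πDt)) = 40.5/(0.40 × 8.25 × 74.19) = 0.1654 kg/m³.
(x−vt)²/(4Dt) = (-47)²/(4 × 0.447 × 980) = 1.261; exp(−1.261) = 0.2834.
C = 0.1654 × 0.2834 = 0.0469 kg/m³.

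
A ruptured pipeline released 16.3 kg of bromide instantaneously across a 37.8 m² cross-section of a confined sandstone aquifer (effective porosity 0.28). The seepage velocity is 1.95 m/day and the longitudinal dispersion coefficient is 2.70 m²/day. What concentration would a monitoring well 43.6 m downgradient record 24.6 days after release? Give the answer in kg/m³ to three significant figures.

For an instantaneous plane source, C(x,t) = M/(n_e·A·√(4πDt)) · exp(−(x−vt)²/(4Dt)), with n_e·A the pore (flow) area.
Plume center vt = 1.95 × 24.6 = 47.97 m, so the well at 43.6 m is 4.37 m upgradient of the peak.
√(4πDt) = 28.89 m, giving peak height M/(n_e·A·√(4πDt)) = 16.3/(0.28 × 37.8 × 28.89) = 0.05331 kg/m³.
(x−vt)²/(4Dt) = (-4.37)²/(4 × 2.70 × 24.6) = 0.07188; exp(−0.07188) = 0.9306.
C = 0.05331 × 0.9306 = 0.0496 kg/m³.

0.0496 kg/m³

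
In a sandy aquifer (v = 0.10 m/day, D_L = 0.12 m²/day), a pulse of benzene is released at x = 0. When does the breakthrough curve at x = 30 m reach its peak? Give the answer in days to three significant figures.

288 days

For the 1D instantaneous-source solution, setting ∂C/∂t = 0 at fixed x gives v²t² + 2Dt − x² = 0, so t = (√(D² + v²x²) − D)/v².
√(D² + v²x²) = √(0.12² + 0.10² × 30²) = 3.002; v² = 0.01.
t = (3.002 − 0.12)/0.01 = 288 days (vs. the pure-advection estimate x/v = 300 d).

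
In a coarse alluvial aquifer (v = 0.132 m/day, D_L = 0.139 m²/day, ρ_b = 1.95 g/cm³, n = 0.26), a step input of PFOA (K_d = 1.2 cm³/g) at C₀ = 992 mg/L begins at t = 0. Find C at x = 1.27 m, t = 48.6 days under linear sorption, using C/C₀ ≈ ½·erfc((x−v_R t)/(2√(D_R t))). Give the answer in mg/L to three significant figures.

292 mg/L

Retardation factor R = 1 + ρ_b·K_d/n = 1 + 1.95 × 1.2/0.26 = 10.00.
Sorption retards both mechanisms: v_R = v/R = 0.01320 m/day, D_R = D/R = 0.01390 m²/day.
v_R·t = 0.01320 × 48.6 = 0.64152 m; 2√(D_R t) = 1.644 m; argument = (1.27 − 0.64152)/1.644 = 0.3823.
C = C₀ × ½·erfc(0.3823) = 992 × 0.2944 = 292 mg/L.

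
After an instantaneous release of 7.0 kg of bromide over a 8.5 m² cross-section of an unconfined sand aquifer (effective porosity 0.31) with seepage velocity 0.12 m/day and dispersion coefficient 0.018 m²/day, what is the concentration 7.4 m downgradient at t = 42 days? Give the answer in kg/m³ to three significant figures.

For an instantaneous plane source, C(x,t) = M/(n_e·A·√(4πDt)) · exp(−(x−vt)²/(4Dt)), with n_e·A the pore (flow) area.
Plume center vt = 0.12 × 42 = 5.04 m, so the well at 7.4 m is 2.36 m downgradient of the peak.
√(4πDt) = 3.082 m, giving peak height M/(n_e·A·√(4πDt)) = 7.0/(0.31 × 8.5 × 3.082) = 0.8620 kg/m³.
(x−vt)²/(4Dt) = (2.36)²/(4 × 0.018 × 42) = 1.842; exp(−1.842) = 0.1585.
C = 0.8620 × 0.1585 = 0.137 kg/m³.

0.137 kg/m³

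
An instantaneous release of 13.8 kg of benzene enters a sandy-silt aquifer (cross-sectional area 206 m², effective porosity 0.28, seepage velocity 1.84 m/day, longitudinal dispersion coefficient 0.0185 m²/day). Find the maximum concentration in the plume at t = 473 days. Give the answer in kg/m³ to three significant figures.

The peak of an instantaneous 1D plume sits at x = vt; there the Gaussian factor is 1 and C_max = M/(n_e·A·√(4πDt)), where n_e·A is the pore area the mass is dissolved in.
√(4πDt) = √(4π × 0.0185 × 473) = 10.49 m, so C_max = 13.8/(0.28 × 206 × 10.49) = 0.0228 kg/m³.

0.0228 kg/m³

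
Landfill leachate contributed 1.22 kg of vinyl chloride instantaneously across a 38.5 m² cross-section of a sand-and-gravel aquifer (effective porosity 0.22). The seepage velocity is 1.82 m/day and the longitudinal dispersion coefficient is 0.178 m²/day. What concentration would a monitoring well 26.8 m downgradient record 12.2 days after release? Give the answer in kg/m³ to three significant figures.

0.00242 kg/m³

For an instantaneous plane source, C(x,t) = M/(n_e·A·√(4πDt)) · exp(−(x−vt)²/(4Dt)), with n_e·A the pore (flow) area.
Plume center vt = 1.82 × 12.2 = 22.204 m, so the well at 26.8 m is 4.596 m downgradient of the peak.
√(4πDt) = 5.224 m, giving peak height M/(n_e·A·√(4πDt)) = 1.22/(0.22 × 38.5 × 5.224) = 0.02757 kg/m³.
(x−vt)²/(4Dt) = (4.596)²/(4 × 0.178 × 12.2) = 2.432; exp(−2.432) = 0.08786.
C = 0.02757 × 0.08786 = 0.00242 kg/m³.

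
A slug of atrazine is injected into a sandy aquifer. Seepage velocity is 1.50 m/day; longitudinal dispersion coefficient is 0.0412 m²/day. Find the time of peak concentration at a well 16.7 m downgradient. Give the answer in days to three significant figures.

11.1 days

For the 1D instantaneous-source solution, setting ∂C/∂t = 0 at fixed x gives v²t² + 2Dt − x² = 0, so t = (√(D² + v²x²) − D)/v².
√(D² + v²x²) = √(0.0412² + 1.50² × 16.7²) = 25.05; v² = 2.25.
t = (25.05 − 0.0412)/2.25 = 11.1 days (vs. the pure-advection estimate x/v = 11.1 d).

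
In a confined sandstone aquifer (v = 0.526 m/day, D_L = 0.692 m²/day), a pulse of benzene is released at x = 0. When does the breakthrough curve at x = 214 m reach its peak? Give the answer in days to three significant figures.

For the 1D instantaneous-source solution, setting ∂C/∂t = 0 at fixed x gives v²t² + 2Dt − x² = 0, so t = (√(D² + v²x²) − D)/v².
√(D² + v²x²) = √(0.692² + 0.526² × 214²) = 112.6; v² = 0.276676.
t = (112.6 − 0.692)/0.276676 = 404 days (vs. the pure-advection estimate x/v = 407 d).

404 days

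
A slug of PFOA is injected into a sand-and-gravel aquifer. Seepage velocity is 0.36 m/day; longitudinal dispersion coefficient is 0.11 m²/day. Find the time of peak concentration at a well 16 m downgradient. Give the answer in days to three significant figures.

43.6 days

For the 1D instantaneous-source solution, setting ∂C/∂t = 0 at fixed x gives v²t² + 2Dt − x² = 0, so t = (√(D² + v²x²) − D)/v².
√(D² + v²x²) = √(0.11² + 0.36² × 16²) = 5.761; v² = 0.1296.
t = (5.761 − 0.11)/0.1296 = 43.6 days (vs. the pure-advection estimate x/v = 44.4 d).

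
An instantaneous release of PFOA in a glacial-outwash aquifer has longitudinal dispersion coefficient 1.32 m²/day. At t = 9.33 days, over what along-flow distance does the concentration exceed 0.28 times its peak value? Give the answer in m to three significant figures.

The plume is Gaussian with σ = √(2Dt) = √(2 × 1.32 × 9.33) = 4.963 m.
C/C_peak = exp(−Δx²/(2σ²)) = 0.28 ⇒ Δx = σ·√(−2 ln 0.28) = 4.963 × 1.596 = 7.921 m.
Width = 2Δx = 15.8 m.

15.8 m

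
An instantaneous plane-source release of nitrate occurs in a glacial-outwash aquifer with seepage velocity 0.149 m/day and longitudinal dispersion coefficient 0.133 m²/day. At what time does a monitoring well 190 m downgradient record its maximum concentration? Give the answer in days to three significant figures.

1270 days

For the 1D instantaneous-source solution, setting ∂C/∂t = 0 at fixed x gives v²t² + 2Dt − x² = 0, so t = (√(D² + v²x²) − D)/v².
√(D² + v²x²) = √(0.133² + 0.149² × 190²) = 28.31; v² = 0.022201.
t = (28.31 − 0.133)/0.022201 = 1270 days (vs. the pure-advection estimate x/v = 1280 d).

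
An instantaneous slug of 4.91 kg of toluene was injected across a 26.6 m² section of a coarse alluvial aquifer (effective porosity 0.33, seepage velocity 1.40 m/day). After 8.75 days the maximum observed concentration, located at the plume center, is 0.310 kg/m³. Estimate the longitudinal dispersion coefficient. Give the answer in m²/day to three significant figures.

0.0296 m²/day

At the plume center C_max = M/(n_e·A·√(4πDt)), so D = M²/(4πt·(n_e·A·C_max)²).
n_e·A·C_max = 0.33 × 26.6 × 0.310 = 2.721 kg/m.
D = 4.91²/(4π × 8.75 × 2.721²) = 0.0296 m²/day.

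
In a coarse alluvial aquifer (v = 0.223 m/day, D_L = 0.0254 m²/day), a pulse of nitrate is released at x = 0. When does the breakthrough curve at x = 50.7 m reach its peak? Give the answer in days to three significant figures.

For the 1D instantaneous-source solution, setting ∂C/∂t = 0 at fixed x gives v²t² + 2Dt − x² = 0, so t = (√(D² + v²x²) − D)/v².
√(D² + v²x²) = √(0.0254² + 0.223² × 50.7²) = 11.31; v² = 0.049729.
t = (11.31 − 0.0254)/0.049729 = 227 days (vs. the pure-advection estimate x/v = 227 d).

227 days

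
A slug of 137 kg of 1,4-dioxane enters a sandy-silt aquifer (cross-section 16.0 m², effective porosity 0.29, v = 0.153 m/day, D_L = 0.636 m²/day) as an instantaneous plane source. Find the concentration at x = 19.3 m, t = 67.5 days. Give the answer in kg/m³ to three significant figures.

0.795 kg/m³

For an instantaneous plane source, C(x,t) = M/(n_e·A·√(4πDt)) · exp(−(x−vt)²/(4Dt)), with n_e·A the pore (flow) area.
Plume center vt = 0.153 × 67.5 = 10.3275 m, so the well at 19.3 m is 8.9725 m downgradient of the peak.
√(4πDt) = 23.23 m, giving peak height M/(n_e·A·√(4πDt)) = 137/(0.29 × 16.0 × 23.23) = 1.271 kg/m³.
(x−vt)²/(4Dt) = (8.9725)²/(4 × 0.636 × 67.5) = 0.4688; exp(−0.4688) = 0.6258.
C = 1.271 × 0.6258 = 0.795 kg/m³.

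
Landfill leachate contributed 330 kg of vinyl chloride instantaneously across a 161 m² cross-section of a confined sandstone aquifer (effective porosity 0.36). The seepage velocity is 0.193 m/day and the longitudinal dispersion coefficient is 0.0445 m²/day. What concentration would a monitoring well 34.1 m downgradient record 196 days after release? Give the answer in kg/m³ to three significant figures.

0.365 kg/m³

For an instantaneous plane source, C(x,t) = M/(n_e·A·√(4πDt)) · exp(−(x−vt)²/(4Dt)), with n_e·A the pore (flow) area.
Plume center vt = 0.193 × 196 = 37.828 m, so the well at 34.1 m is 3.728 m upgradient of the peak.
√(4πDt) = 10.47 m, giving peak height M/(n_e·A·√(4πDt)) = 330/(0.36 × 161 × 10.47) = 0.5438 kg/m³.
(x−vt)²/(4Dt) = (-3.728)²/(4 × 0.0445 × 196) = 0.3984; exp(−0.3984) = 0.6714.
C = 0.5438 × 0.6714 = 0.365 kg/m³.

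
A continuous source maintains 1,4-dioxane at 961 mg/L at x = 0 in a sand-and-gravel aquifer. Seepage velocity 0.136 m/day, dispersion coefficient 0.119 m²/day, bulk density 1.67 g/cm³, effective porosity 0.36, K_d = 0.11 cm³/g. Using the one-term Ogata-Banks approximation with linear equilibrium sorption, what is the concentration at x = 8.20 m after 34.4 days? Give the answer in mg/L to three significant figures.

13.7 mg/L

Retardation factor R = 1 + ρ_b·K_d/n = 1 + 1.67 × 0.11/0.36 = 1.510.
Sorption retards both mechanisms: v_R = v/R = 0.09007 m/day, D_R = D/R = 0.07881 m²/day.
v_R·t = 0.09007 × 34.4 = 3.098408 m; 2√(D_R t) = 3.293 m; argument = (8.20 − 3.098408)/3.293 = 1.549.
C = C₀ × ½·erfc(1.549) = 961 × 0.01424 = 13.7 mg/L.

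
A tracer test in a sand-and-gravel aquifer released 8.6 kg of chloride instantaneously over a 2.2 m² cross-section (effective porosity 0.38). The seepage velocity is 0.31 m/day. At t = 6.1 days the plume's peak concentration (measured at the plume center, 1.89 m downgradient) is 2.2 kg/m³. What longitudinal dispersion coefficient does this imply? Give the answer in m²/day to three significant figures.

0.285 m²/day

At the plume center C_max = M/(n_e·A·√(4πDt)), so D = M²/(4πt·(n_e·A·C_max)²).
n_e·A·C_max = 0.38 × 2.2 × 2.2 = 1.839 kg/m.
D = 8.6²/(4π × 6.1 × 1.839²) = 0.285 m²/day.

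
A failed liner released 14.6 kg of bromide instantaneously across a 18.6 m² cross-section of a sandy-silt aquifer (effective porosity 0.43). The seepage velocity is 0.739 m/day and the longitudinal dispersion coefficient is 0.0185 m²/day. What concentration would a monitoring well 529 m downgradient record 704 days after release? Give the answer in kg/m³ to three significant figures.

0.0329 kg/m³

For an instantaneous plane source, C(x,t) = M/(n_e·A·√(4πDt)) · exp(−(x−vt)²/(4Dt)), with n_e·A the pore (flow) area.
Plume center vt = 0.739 × 704 = 520.256 m, so the well at 529 m is 8.744 m downgradient of the peak.
√(4πDt) = 12.79 m, giving peak height M/(n_e·A·√(4πDt)) = 14.6/(0.43 × 18.6 × 12.79) = 0.1427 kg/m³.
(x−vt)²/(4Dt) = (8.744)²/(4 × 0.0185 × 704) = 1.468; exp(−1.468) = 0.2304.
C = 0.1427 × 0.2304 = 0.0329 kg/m³.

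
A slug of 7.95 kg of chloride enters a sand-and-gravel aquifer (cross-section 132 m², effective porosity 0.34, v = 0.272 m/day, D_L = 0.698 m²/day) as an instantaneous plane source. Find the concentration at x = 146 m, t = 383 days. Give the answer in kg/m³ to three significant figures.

0.000595 kg/m³

For an instantaneous plane source, C(x,t) = M/(n_e·A·√(4πDt)) · exp(−(x−vt)²/(4Dt)), with n_e·A the pore (flow) area.
Plume center vt = 0.272 × 383 = 104.176 m, so the well at 146 m is 41.824 m downgradient of the peak.
√(4πDt) = 57.96 m, giving peak height M/(n_e·A·√(4πDt)) = 7.95/(0.34 × 132 × 57.96) = 0.003056 kg/m³.
(x−vt)²/(4Dt) = (41.824)²/(4 × 0.698 × 383) = 1.636; exp(−1.636) = 0.1948.
C = 0.003056 × 0.1948 = 0.000595 kg/m³.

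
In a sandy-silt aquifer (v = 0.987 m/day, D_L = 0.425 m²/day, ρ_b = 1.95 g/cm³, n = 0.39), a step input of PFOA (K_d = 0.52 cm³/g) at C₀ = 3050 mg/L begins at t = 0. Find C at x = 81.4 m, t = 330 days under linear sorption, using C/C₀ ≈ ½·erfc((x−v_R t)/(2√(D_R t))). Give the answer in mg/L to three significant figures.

2590 mg/L

Retardation factor R = 1 + ρ_b·K_d/n = 1 + 1.95 × 0.52/0.39 = 3.600.
Sorption retards both mechanisms: v_R = v/R = 0.2742 m/day, D_R = D/R = 0.1181 m²/day.
v_R·t = 0.2742 × 330 = 90.486 m; 2√(D_R t) = 12.49 m; argument = (81.4 − 90.486)/12.49 = -0.7275.
C = C₀ × ½·erfc(-0.7275) = 3050 × 0.8482 = 2590 mg/L.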